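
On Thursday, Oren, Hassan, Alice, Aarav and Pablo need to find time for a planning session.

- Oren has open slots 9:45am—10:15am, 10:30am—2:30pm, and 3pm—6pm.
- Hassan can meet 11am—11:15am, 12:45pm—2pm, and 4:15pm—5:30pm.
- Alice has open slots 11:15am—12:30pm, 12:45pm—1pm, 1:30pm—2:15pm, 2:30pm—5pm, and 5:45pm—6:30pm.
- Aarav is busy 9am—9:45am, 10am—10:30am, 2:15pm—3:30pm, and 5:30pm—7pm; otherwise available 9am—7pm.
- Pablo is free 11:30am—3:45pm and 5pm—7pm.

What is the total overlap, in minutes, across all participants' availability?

Aarav free within 09:00–19:00: 09:45–10:00, 10:30–14:15, 15:30–17:30.
Oren ∩ Hassan: 11:00–11:15, 12:45–14:00, 16:15–17:30.
Oren ∩ Hassan ∩ Alice: 12:45–13:00, 13:30–14:00, 16:15–17:00.
Oren ∩ Hassan ∩ Alice ∩ Aarav: 12:45–13:00, 13:30–14:00, 16:15–17:00.
Oren ∩ Hassan ∩ Alice ∩ Aarav ∩ Pablo: 12:45–13:00, 13:30–14:00.
Total common minutes: 15 + 30 = 45.

45 minutes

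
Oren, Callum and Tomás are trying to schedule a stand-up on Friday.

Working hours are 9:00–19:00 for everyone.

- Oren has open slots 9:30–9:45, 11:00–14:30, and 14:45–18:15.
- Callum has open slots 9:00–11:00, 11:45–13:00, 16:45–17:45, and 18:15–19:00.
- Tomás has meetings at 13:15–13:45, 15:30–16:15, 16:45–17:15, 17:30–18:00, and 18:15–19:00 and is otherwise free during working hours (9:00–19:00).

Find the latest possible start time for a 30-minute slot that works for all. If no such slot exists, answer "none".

12:30

Tomás free within 09:00–19:00: 09:00–13:15, 13:45–15:30, 16:15–16:45, 17:15–17:30, 18:00–18:15.
Oren ∩ Callum: 09:30–09:45, 11:45–13:00, 16:45–17:45.
Oren ∩ Callum ∩ Tomás: 09:30–09:45, 11:45–13:00, 17:15–17:30.
Windows ≥ 30 min: 11:45–13:00.
Latest start in the last window 11:45–13:00 is 13:00 − 30 min = 12:30.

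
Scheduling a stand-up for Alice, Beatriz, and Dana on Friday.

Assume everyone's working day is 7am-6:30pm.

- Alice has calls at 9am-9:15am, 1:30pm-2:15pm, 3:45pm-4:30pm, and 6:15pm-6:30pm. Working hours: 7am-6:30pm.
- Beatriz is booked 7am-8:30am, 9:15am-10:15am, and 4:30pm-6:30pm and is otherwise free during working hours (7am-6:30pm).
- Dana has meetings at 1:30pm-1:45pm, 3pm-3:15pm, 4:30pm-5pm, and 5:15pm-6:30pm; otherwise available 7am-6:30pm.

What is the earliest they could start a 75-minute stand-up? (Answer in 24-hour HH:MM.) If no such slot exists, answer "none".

Alice free within 07:00–18:30: 07:00–09:00, 09:15–13:30, 14:15–15:45, 16:30–18:15.
Beatriz free within 07:00–18:30: 08:30–09:15, 10:15–16:30.
Dana free within 07:00–18:30: 07:00–13:30, 13:45–15:00, 15:15–16:30, 17:00–17:15.
Alice ∩ Beatriz: 08:30–09:00, 10:15–13:30, 14:15–15:45.
Alice ∩ Beatriz ∩ Dana: 08:30–09:00, 10:15–13:30, 14:15–15:00, 15:15–15:45.
Windows ≥ 75 min: 10:15–13:30.
Earliest such window starts at 10:15.

10:15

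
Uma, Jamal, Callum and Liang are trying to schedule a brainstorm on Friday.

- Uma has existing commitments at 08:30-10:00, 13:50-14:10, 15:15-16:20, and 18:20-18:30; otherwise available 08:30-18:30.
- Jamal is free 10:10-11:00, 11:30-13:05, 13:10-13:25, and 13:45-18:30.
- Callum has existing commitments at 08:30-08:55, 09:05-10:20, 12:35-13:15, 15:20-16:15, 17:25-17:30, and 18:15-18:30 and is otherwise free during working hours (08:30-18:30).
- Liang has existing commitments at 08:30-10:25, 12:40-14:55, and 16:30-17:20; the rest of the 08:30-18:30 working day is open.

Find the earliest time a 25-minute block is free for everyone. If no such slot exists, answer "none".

Uma free within 08:30–18:30: 10:00–13:50, 14:10–15:15, 16:20–18:20.
Callum free within 08:30–18:30: 08:55–09:05, 10:20–12:35, 13:15–15:20, 16:15–17:25, 17:30–18:15.
Liang free within 08:30–18:30: 10:25–12:40, 14:55–16:30, 17:20–18:30.
Uma ∩ Jamal: 10:10–11:00, 11:30–13:05, 13:10–13:25, 13:45–13:50, 14:10–15:15, 16:20–18:20.
Uma ∩ Jamal ∩ Callum: 10:20–11:00, 11:30–12:35, 13:15–13:25, 13:45–13:50, 14:10–15:15, 16:20–17:25, 17:30–18:15.
Uma ∩ Jamal ∩ Callum ∩ Liang: 10:25–11:00, 11:30–12:35, 14:55–15:15, 16:20–16:30, 17:20–17:25, 17:30–18:15.
Windows ≥ 25 min: 10:25–11:00, 11:30–12:35, 17:30–18:15.
Earliest such window starts at 10:25.

10:25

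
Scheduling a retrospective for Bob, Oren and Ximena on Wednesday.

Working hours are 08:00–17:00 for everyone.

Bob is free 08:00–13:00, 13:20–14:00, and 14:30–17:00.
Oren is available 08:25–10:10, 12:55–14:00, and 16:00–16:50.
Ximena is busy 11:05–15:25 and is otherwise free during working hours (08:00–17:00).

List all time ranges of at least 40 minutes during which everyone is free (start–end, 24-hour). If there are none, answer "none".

08:25–10:10, 16:00–16:50

Ximena free within 08:00–17:00: 08:00–11:05, 15:25–17:00.
Bob ∩ Oren: 08:25–10:10, 12:55–13:00, 13:20–14:00, 16:00–16:50.
Bob ∩ Oren ∩ Ximena: 08:25–10:10, 16:00–16:50.
Windows ≥ 40 min: 08:25–10:10, 16:00–16:50.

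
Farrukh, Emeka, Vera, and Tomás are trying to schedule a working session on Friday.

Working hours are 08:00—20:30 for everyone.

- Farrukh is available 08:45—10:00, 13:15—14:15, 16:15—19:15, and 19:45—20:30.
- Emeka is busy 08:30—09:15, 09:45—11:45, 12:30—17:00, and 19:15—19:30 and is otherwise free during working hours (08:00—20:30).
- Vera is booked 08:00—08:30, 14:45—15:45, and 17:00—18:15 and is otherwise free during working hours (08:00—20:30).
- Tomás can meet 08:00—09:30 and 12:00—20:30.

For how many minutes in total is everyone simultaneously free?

Emeka free within 08:00–20:30: 08:00–08:30, 09:15–09:45, 11:45–12:30, 17:00–19:15, 19:30–20:30.
Vera free within 08:00–20:30: 08:30–14:45, 15:45–17:00, 18:15–20:30.
Farrukh ∩ Emeka: 09:15–09:45, 17:00–19:15, 19:45–20:30.
Farrukh ∩ Emeka ∩ Vera: 09:15–09:45, 18:15–19:15, 19:45–20:30.
Farrukh ∩ Emeka ∩ Vera ∩ Tomás: 09:15–09:30, 18:15–19:15, 19:45–20:30.
Total common minutes: 15 + 60 + 45 = 120.

120 minutes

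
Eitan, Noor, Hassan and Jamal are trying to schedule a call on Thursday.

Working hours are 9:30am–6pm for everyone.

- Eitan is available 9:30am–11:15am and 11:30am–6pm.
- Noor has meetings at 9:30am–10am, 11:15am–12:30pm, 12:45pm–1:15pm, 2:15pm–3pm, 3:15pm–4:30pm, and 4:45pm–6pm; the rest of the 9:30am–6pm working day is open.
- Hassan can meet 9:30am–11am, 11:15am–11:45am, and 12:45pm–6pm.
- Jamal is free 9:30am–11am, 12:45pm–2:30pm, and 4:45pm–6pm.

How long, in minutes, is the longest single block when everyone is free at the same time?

Noor free within 09:30–18:00: 10:00–11:15, 12:30–12:45, 13:15–14:15, 15:00–15:15, 16:30–16:45.
Eitan ∩ Noor: 10:00–11:15, 12:30–12:45, 13:15–14:15, 15:00–15:15, 16:30–16:45.
Eitan ∩ Noor ∩ Hassan: 10:00–11:00, 13:15–14:15, 15:00–15:15, 16:30–16:45.
Eitan ∩ Noor ∩ Hassan ∩ Jamal: 10:00–11:00, 13:15–14:15.
Common window lengths: 60, 60 min; longest is 60.

60 minutes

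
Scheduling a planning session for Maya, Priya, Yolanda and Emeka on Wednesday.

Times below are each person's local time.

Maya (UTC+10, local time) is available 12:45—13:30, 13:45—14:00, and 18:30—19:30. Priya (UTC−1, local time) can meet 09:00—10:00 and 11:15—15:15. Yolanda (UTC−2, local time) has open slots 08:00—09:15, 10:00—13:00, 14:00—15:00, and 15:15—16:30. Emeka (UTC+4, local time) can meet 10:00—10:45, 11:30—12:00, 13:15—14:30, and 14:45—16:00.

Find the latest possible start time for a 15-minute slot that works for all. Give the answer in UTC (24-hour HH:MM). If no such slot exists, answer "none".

Maya → UTC: 02:45–03:30, 03:45–04:00, 08:30–09:30.
Priya → UTC: 10:00–11:00, 12:15–16:15.
Yolanda → UTC: 10:00–11:15, 12:00–15:00, 16:00–17:00, 17:15–18:30.
Emeka → UTC: 06:00–06:45, 07:30–08:00, 09:15–10:30, 10:45–12:00.
Maya ∩ Priya: (none).
Maya ∩ Priya ∩ Yolanda: (none).
Maya ∩ Priya ∩ Yolanda ∩ Emeka: (none).
Windows ≥ 15 min: (none).

none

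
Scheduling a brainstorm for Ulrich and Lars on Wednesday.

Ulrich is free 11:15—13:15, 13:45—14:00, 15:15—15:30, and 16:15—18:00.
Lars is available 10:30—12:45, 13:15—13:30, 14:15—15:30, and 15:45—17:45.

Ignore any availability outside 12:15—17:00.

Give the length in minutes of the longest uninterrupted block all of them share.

45 minutes

Ulrich ∩ Lars: 11:15–12:45, 15:15–15:30, 16:15–17:45.
Restricted to 12:15–17:00: 12:15–12:45, 15:15–15:30, 16:15–17:00.
Common window lengths: 30, 15, 45 min; longest is 45.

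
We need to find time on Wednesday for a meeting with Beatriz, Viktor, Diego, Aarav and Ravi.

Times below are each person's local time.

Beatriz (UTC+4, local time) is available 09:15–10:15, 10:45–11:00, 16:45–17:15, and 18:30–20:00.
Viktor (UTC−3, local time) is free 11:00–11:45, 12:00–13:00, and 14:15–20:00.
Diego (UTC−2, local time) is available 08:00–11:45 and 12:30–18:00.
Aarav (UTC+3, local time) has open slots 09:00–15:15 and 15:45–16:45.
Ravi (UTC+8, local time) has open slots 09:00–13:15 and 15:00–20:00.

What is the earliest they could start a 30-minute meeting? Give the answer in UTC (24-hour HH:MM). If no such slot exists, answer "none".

Beatriz → UTC: 05:15–06:15, 06:45–07:00, 12:45–13:15, 14:30–16:00.
Viktor → UTC: 14:00–14:45, 15:00–16:00, 17:15–23:00.
Diego → UTC: 10:00–13:45, 14:30–20:00.
Aarav → UTC: 06:00–12:15, 12:45–13:45.
Ravi → UTC: 01:00–05:15, 07:00–12:00.
Beatriz ∩ Viktor: 14:30–14:45, 15:00–16:00.
Beatriz ∩ Viktor ∩ Diego: 14:30–14:45, 15:00–16:00.
Beatriz ∩ Viktor ∩ Diego ∩ Aarav: (none).
Beatriz ∩ Viktor ∩ Diego ∩ Aarav ∩ Ravi: (none).
Windows ≥ 30 min: (none).

none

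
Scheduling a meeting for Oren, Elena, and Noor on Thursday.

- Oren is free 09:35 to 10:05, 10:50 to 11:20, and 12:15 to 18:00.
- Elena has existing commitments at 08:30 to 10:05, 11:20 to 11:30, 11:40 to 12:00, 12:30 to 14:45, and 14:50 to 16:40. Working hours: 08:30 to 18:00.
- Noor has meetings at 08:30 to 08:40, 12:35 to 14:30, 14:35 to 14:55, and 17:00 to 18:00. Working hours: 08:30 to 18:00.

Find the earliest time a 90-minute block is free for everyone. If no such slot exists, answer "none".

none

Elena free within 08:30–18:00: 10:05–11:20, 11:30–11:40, 12:00–12:30, 14:45–14:50, 16:40–18:00.
Noor free within 08:30–18:00: 08:40–12:35, 14:30–14:35, 14:55–17:00.
Oren ∩ Elena: 10:50–11:20, 12:15–12:30, 14:45–14:50, 16:40–18:00.
Oren ∩ Elena ∩ Noor: 10:50–11:20, 12:15–12:30, 16:40–17:00.
Windows ≥ 90 min: (none).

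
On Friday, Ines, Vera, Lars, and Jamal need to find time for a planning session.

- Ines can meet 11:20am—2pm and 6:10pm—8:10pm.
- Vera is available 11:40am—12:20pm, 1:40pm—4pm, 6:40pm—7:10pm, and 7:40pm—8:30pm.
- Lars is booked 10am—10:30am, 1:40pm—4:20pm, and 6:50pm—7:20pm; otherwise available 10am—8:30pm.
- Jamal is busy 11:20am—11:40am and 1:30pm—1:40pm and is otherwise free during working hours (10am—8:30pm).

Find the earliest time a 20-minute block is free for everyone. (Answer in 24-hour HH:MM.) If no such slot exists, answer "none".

11:40

Lars free within 10:00–20:30: 10:30–13:40, 16:20–18:50, 19:20–20:30.
Jamal free within 10:00–20:30: 10:00–11:20, 11:40–13:30, 13:40–20:30.
Ines ∩ Vera: 11:40–12:20, 13:40–14:00, 18:40–19:10, 19:40–20:10.
Ines ∩ Vera ∩ Lars: 11:40–12:20, 18:40–18:50, 19:40–20:10.
Ines ∩ Vera ∩ Lars ∩ Jamal: 11:40–12:20, 18:40–18:50, 19:40–20:10.
Windows ≥ 20 min: 11:40–12:20, 19:40–20:10.
Earliest such window starts at 11:40.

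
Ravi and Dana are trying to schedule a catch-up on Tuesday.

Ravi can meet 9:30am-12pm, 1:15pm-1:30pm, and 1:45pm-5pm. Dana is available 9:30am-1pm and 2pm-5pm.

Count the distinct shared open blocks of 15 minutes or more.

2

Ravi ∩ Dana: 09:30–12:00, 14:00–17:00.
Windows ≥ 15 min: 09:30–12:00, 14:00–17:00.
That's 2 windows.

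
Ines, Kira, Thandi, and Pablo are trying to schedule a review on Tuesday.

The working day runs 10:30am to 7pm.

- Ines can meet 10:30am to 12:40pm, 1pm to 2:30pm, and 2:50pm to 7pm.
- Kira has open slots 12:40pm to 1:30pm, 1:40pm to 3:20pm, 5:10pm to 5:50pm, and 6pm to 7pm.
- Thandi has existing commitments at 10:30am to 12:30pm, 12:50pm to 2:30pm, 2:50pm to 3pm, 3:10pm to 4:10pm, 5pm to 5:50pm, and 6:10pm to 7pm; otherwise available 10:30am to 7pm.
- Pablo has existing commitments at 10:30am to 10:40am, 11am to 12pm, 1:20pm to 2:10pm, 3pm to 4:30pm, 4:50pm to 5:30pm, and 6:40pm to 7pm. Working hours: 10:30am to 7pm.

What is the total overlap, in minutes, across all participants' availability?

10 minutes

Thandi free within 10:30–19:00: 12:30–12:50, 14:30–14:50, 15:00–15:10, 16:10–17:00, 17:50–18:10.
Pablo free within 10:30–19:00: 10:40–11:00, 12:00–13:20, 14:10–15:00, 16:30–16:50, 17:30–18:40.
Ines ∩ Kira: 13:00–13:30, 13:40–14:30, 14:50–15:20, 17:10–17:50, 18:00–19:00.
Ines ∩ Kira ∩ Thandi: 15:00–15:10, 18:00–18:10.
Ines ∩ Kira ∩ Thandi ∩ Pablo: 18:00–18:10.
Total common minutes: 10.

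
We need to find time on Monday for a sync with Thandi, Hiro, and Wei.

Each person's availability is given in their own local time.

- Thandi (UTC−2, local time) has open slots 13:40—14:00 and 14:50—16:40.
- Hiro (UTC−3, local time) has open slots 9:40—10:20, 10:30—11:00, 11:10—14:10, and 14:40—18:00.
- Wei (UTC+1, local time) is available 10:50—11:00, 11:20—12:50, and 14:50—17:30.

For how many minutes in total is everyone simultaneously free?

20 minutes

Thandi → UTC: 15:40–16:00, 16:50–18:40.
Hiro → UTC: 12:40–13:20, 13:30–14:00, 14:10–17:10, 17:40–21:00.
Wei → UTC: 09:50–10:00, 10:20–11:50, 13:50–16:30.
Thandi ∩ Hiro: 15:40–16:00, 16:50–17:10, 17:40–18:40.
Thandi ∩ Hiro ∩ Wei: 15:40–16:00.
Total common minutes: 20.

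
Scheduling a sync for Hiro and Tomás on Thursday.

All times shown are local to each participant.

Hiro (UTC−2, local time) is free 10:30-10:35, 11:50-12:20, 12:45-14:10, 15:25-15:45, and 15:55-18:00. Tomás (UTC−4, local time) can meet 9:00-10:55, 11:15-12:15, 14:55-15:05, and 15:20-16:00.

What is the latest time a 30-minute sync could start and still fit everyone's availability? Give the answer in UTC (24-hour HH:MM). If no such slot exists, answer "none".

19:30

Hiro → UTC: 12:30–12:35, 13:50–14:20, 14:45–16:10, 17:25–17:45, 17:55–20:00.
Tomás → UTC: 13:00–14:55, 15:15–16:15, 18:55–19:05, 19:20–20:00.
Hiro ∩ Tomás: 13:50–14:20, 14:45–14:55, 15:15–16:10, 18:55–19:05, 19:20–20:00.
Windows ≥ 30 min: 13:50–14:20, 15:15–16:10, 19:20–20:00.
Latest start in the last window 19:20–20:00 is 20:00 − 30 min = 19:30.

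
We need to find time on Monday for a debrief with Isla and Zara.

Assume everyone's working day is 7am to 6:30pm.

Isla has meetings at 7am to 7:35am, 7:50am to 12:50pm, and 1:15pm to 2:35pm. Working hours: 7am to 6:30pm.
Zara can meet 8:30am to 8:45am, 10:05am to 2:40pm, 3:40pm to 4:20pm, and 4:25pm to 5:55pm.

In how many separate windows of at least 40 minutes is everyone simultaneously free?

2

Isla free within 07:00–18:30: 07:35–07:50, 12:50–13:15, 14:35–18:30.
Isla ∩ Zara: 12:50–13:15, 14:35–14:40, 15:40–16:20, 16:25–17:55.
Windows ≥ 40 min: 15:40–16:20, 16:25–17:55.
That's 2 windows.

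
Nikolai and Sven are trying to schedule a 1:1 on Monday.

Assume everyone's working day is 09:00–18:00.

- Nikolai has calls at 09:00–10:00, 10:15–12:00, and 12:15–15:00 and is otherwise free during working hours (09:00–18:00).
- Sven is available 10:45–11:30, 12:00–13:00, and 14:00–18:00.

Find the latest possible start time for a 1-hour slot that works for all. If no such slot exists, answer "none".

17:00

Nikolai free within 09:00–18:00: 10:00–10:15, 12:00–12:15, 15:00–18:00.
Nikolai ∩ Sven: 12:00–12:15, 15:00–18:00.
Windows ≥ 60 min: 15:00–18:00.
Latest start in the last window 15:00–18:00 is 18:00 − 60 min = 17:00.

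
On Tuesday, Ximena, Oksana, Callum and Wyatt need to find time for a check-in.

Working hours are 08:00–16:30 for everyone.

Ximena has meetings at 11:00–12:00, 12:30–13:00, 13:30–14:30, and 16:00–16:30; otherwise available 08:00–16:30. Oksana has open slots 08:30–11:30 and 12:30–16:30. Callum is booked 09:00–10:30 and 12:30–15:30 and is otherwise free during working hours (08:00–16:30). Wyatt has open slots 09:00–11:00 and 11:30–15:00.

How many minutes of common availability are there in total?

Ximena free within 08:00–16:30: 08:00–11:00, 12:00–12:30, 13:00–13:30, 14:30–16:00.
Callum free within 08:00–16:30: 08:00–09:00, 10:30–12:30, 15:30–16:30.
Ximena ∩ Oksana: 08:30–11:00, 13:00–13:30, 14:30–16:00.
Ximena ∩ Oksana ∩ Callum: 08:30–09:00, 10:30–11:00, 15:30–16:00.
Ximena ∩ Oksana ∩ Callum ∩ Wyatt: 10:30–11:00.
Total common minutes: 30.

30 minutes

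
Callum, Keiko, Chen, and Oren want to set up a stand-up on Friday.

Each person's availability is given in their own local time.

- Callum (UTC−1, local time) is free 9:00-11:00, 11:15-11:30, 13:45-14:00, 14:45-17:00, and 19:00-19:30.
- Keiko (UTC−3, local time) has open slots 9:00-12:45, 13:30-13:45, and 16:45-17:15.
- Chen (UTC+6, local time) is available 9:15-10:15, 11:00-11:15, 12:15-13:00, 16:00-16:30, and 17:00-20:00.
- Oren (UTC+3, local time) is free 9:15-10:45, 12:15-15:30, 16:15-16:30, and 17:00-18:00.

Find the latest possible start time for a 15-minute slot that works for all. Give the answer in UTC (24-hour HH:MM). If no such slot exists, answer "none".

12:15

Callum → UTC: 10:00–12:00, 12:15–12:30, 14:45–15:00, 15:45–18:00, 20:00–20:30.
Keiko → UTC: 12:00–15:45, 16:30–16:45, 19:45–20:15.
Chen → UTC: 03:15–04:15, 05:00–05:15, 06:15–07:00, 10:00–10:30, 11:00–14:00.
Oren → UTC: 06:15–07:45, 09:15–12:30, 13:15–13:30, 14:00–15:00.
Callum ∩ Keiko: 12:15–12:30, 14:45–15:00, 16:30–16:45, 20:00–20:15.
Callum ∩ Keiko ∩ Chen: 12:15–12:30.
Callum ∩ Keiko ∩ Chen ∩ Oren: 12:15–12:30.
Windows ≥ 15 min: 12:15–12:30.
Latest start in the last window 12:15–12:30 is 12:30 − 15 min = 12:15.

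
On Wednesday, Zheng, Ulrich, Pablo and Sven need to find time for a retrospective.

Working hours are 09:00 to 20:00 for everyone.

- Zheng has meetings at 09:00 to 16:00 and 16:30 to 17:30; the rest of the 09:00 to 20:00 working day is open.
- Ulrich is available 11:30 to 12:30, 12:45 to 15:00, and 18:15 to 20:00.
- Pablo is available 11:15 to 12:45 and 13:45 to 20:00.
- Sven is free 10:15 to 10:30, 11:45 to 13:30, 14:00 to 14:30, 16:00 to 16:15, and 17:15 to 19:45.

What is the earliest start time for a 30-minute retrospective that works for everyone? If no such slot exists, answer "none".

Zheng free within 09:00–20:00: 16:00–16:30, 17:30–20:00.
Zheng ∩ Ulrich: 18:15–20:00.
Zheng ∩ Ulrich ∩ Pablo: 18:15–20:00.
Zheng ∩ Ulrich ∩ Pablo ∩ Sven: 18:15–19:45.
Windows ≥ 30 min: 18:15–19:45.
Earliest such window starts at 18:15.

18:15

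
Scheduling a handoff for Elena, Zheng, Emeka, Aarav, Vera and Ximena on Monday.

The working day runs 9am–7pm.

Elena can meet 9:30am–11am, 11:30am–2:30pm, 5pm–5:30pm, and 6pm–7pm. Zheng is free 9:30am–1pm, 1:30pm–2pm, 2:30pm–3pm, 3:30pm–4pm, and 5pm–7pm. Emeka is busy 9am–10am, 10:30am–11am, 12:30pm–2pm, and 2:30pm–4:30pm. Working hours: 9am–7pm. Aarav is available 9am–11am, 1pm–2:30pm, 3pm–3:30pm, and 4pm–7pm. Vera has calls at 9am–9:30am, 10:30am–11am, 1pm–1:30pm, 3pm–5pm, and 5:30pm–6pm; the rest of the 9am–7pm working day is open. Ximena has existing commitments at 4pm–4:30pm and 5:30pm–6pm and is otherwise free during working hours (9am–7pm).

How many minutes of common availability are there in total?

120 minutes

Emeka free within 09:00–19:00: 10:00–10:30, 11:00–12:30, 14:00–14:30, 16:30–19:00.
Vera free within 09:00–19:00: 09:30–10:30, 11:00–13:00, 13:30–15:00, 17:00–17:30, 18:00–19:00.
Ximena free within 09:00–19:00: 09:00–16:00, 16:30–17:30, 18:00–19:00.
Elena ∩ Zheng: 09:30–11:00, 11:30–13:00, 13:30–14:00, 17:00–17:30, 18:00–19:00.
Elena ∩ Zheng ∩ Emeka: 10:00–10:30, 11:30–12:30, 17:00–17:30, 18:00–19:00.
Elena ∩ Zheng ∩ Emeka ∩ Aarav: 10:00–10:30, 17:00–17:30, 18:00–19:00.
Elena ∩ Zheng ∩ Emeka ∩ Aarav ∩ Vera: 10:00–10:30, 17:00–17:30, 18:00–19:00.
Elena ∩ Zheng ∩ Emeka ∩ Aarav ∩ Vera ∩ Ximena: 10:00–10:30, 17:00–17:30, 18:00–19:00.
Total common minutes: 30 + 30 + 60 = 120.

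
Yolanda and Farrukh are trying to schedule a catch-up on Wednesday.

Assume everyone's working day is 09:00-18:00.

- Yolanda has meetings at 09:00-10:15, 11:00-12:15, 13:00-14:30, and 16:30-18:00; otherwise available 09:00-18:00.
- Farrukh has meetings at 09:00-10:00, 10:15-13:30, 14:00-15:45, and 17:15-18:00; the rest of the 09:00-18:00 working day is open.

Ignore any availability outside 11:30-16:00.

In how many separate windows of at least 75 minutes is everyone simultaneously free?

Yolanda free within 09:00–18:00: 10:15–11:00, 12:15–13:00, 14:30–16:30.
Farrukh free within 09:00–18:00: 10:00–10:15, 13:30–14:00, 15:45–17:15.
Yolanda ∩ Farrukh: 15:45–16:30.
Restricted to 11:30–16:00: 15:45–16:00.
Windows ≥ 75 min: (none).
That's 0 windows.

0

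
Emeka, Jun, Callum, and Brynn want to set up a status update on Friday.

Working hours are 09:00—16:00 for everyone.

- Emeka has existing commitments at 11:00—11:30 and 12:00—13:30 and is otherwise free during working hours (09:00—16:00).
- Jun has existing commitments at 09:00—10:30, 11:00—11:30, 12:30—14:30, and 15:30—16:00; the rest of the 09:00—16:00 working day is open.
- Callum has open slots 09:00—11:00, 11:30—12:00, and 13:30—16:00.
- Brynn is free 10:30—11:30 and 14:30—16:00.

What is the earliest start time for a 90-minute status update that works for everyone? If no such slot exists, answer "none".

Emeka free within 09:00–16:00: 09:00–11:00, 11:30–12:00, 13:30–16:00.
Jun free within 09:00–16:00: 10:30–11:00, 11:30–12:30, 14:30–15:30.
Emeka ∩ Jun: 10:30–11:00, 11:30–12:00, 14:30–15:30.
Emeka ∩ Jun ∩ Callum: 10:30–11:00, 11:30–12:00, 14:30–15:30.
Emeka ∩ Jun ∩ Callum ∩ Brynn: 10:30–11:00, 14:30–15:30.
Windows ≥ 90 min: (none).

none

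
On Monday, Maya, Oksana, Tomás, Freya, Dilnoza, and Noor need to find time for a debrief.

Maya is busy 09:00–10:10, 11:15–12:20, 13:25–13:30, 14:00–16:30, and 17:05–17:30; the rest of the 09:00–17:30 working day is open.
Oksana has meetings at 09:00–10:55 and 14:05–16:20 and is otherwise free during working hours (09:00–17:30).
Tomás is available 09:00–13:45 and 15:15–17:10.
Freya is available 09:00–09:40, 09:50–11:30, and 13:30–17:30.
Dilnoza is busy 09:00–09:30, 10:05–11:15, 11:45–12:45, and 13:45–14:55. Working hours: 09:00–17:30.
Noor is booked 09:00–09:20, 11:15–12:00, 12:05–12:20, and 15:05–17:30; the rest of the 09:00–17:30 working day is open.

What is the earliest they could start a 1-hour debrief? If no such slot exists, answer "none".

Maya free within 09:00–17:30: 10:10–11:15, 12:20–13:25, 13:30–14:00, 16:30–17:05.
Oksana free within 09:00–17:30: 10:55–14:05, 16:20–17:30.
Dilnoza free within 09:00–17:30: 09:30–10:05, 11:15–11:45, 12:45–13:45, 14:55–17:30.
Noor free within 09:00–17:30: 09:20–11:15, 12:00–12:05, 12:20–15:05.
Maya ∩ Oksana: 10:55–11:15, 12:20–13:25, 13:30–14:00, 16:30–17:05.
Maya ∩ Oksana ∩ Tomás: 10:55–11:15, 12:20–13:25, 13:30–13:45, 16:30–17:05.
Maya ∩ Oksana ∩ Tomás ∩ Freya: 10:55–11:15, 13:30–13:45, 16:30–17:05.
Maya ∩ Oksana ∩ Tomás ∩ Freya ∩ Dilnoza: 13:30–13:45, 16:30–17:05.
Maya ∩ Oksana ∩ Tomás ∩ Freya ∩ Dilnoza ∩ Noor: 13:30–13:45.
Windows ≥ 60 min: (none).

none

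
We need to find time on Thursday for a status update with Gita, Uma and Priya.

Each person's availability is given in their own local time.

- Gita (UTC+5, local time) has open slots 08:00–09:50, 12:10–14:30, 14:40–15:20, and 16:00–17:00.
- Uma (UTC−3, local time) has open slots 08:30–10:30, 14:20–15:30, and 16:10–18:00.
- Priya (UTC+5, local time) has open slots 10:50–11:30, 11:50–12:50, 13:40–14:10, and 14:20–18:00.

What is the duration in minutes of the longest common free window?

30 minutes

Gita → UTC: 03:00–04:50, 07:10–09:30, 09:40–10:20, 11:00–12:00.
Uma → UTC: 11:30–13:30, 17:20–18:30, 19:10–21:00.
Priya → UTC: 05:50–06:30, 06:50–07:50, 08:40–09:10, 09:20–13:00.
Gita ∩ Uma: 11:30–12:00.
Gita ∩ Uma ∩ Priya: 11:30–12:00.
Single common window of 30 minutes.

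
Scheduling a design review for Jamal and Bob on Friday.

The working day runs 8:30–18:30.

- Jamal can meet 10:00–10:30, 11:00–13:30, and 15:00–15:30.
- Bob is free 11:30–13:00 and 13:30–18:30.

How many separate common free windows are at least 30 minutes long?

2

Jamal ∩ Bob: 11:30–13:00, 15:00–15:30.
Windows ≥ 30 min: 11:30–13:00, 15:00–15:30.
That's 2 windows.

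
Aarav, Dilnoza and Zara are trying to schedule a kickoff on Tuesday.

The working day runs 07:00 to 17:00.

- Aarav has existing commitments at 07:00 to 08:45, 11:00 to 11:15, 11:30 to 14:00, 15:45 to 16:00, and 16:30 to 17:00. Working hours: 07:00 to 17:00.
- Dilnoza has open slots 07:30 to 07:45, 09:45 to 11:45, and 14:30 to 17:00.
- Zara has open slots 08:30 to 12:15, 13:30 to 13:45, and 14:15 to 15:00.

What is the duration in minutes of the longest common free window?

75 minutes

Aarav free within 07:00–17:00: 08:45–11:00, 11:15–11:30, 14:00–15:45, 16:00–16:30.
Aarav ∩ Dilnoza: 09:45–11:00, 11:15–11:30, 14:30–15:45, 16:00–16:30.
Aarav ∩ Dilnoza ∩ Zara: 09:45–11:00, 11:15–11:30, 14:30–15:00.
Common window lengths: 75, 15, 30 min; longest is 75.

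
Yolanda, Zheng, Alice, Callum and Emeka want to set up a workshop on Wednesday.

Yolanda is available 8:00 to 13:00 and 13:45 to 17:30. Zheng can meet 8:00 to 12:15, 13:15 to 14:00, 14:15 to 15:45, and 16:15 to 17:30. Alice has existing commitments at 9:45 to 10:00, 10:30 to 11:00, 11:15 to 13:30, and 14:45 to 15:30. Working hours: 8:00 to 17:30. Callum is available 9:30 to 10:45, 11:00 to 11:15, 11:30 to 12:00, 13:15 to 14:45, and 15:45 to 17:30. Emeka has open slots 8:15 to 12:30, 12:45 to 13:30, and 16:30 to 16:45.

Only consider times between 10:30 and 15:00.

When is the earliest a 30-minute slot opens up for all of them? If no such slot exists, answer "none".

none

Alice free within 08:00–17:30: 08:00–09:45, 10:00–10:30, 11:00–11:15, 13:30–14:45, 15:30–17:30.
Yolanda ∩ Zheng: 08:00–12:15, 13:45–14:00, 14:15–15:45, 16:15–17:30.
Yolanda ∩ Zheng ∩ Alice: 08:00–09:45, 10:00–10:30, 11:00–11:15, 13:45–14:00, 14:15–14:45, 15:30–15:45, 16:15–17:30.
Yolanda ∩ Zheng ∩ Alice ∩ Callum: 09:30–09:45, 10:00–10:30, 11:00–11:15, 13:45–14:00, 14:15–14:45, 16:15–17:30.
Yolanda ∩ Zheng ∩ Alice ∩ Callum ∩ Emeka: 09:30–09:45, 10:00–10:30, 11:00–11:15, 16:30–16:45.
Restricted to 10:30–15:00: 11:00–11:15.
Windows ≥ 30 min: (none).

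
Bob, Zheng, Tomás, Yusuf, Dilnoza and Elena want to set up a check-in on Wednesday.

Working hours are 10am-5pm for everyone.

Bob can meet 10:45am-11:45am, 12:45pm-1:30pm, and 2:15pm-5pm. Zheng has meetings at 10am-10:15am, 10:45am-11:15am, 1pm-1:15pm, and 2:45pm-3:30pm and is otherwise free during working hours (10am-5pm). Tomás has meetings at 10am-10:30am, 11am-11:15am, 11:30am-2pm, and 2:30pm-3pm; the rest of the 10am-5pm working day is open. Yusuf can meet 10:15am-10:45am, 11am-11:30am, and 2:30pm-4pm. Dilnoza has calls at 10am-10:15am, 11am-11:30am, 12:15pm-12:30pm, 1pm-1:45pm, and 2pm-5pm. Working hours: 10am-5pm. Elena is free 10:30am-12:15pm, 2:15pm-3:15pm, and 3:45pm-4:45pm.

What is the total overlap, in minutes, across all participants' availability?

0 minutes

Zheng free within 10:00–17:00: 10:15–10:45, 11:15–13:00, 13:15–14:45, 15:30–17:00.
Tomás free within 10:00–17:00: 10:30–11:00, 11:15–11:30, 14:00–14:30, 15:00–17:00.
Dilnoza free within 10:00–17:00: 10:15–11:00, 11:30–12:15, 12:30–13:00, 13:45–14:00.
Bob ∩ Zheng: 11:15–11:45, 12:45–13:00, 13:15–13:30, 14:15–14:45, 15:30–17:00.
Bob ∩ Zheng ∩ Tomás: 11:15–11:30, 14:15–14:30, 15:30–17:00.
Bob ∩ Zheng ∩ Tomás ∩ Yusuf: 11:15–11:30, 15:30–16:00.
Bob ∩ Zheng ∩ Tomás ∩ Yusuf ∩ Dilnoza: (none).
Bob ∩ Zheng ∩ Tomás ∩ Yusuf ∩ Dilnoza ∩ Elena: (none).
Total common minutes: 0.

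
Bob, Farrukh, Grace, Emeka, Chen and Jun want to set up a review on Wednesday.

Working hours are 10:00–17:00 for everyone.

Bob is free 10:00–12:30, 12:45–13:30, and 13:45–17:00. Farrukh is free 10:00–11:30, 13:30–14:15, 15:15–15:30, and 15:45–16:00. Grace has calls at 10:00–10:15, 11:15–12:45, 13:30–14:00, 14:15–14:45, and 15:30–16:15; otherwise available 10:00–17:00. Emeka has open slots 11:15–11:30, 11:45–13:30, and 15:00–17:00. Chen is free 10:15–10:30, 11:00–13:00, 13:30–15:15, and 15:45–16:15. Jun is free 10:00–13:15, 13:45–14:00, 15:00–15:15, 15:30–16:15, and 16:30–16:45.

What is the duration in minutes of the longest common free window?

0 minutes

Grace free within 10:00–17:00: 10:15–11:15, 12:45–13:30, 14:00–14:15, 14:45–15:30, 16:15–17:00.
Bob ∩ Farrukh: 10:00–11:30, 13:45–14:15, 15:15–15:30, 15:45–16:00.
Bob ∩ Farrukh ∩ Grace: 10:15–11:15, 14:00–14:15, 15:15–15:30.
Bob ∩ Farrukh ∩ Grace ∩ Emeka: 15:15–15:30.
Bob ∩ Farrukh ∩ Grace ∩ Emeka ∩ Chen: (none).
Bob ∩ Farrukh ∩ Grace ∩ Emeka ∩ Chen ∩ Jun: (none).
No common window.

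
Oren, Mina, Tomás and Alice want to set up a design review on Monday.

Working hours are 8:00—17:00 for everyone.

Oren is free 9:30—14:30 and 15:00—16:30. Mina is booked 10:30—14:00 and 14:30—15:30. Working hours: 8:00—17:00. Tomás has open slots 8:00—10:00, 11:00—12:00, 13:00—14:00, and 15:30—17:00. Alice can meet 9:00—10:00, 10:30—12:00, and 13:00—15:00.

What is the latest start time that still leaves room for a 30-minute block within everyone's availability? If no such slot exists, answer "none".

09:30

Mina free within 08:00–17:00: 08:00–10:30, 14:00–14:30, 15:30–17:00.
Oren ∩ Mina: 09:30–10:30, 14:00–14:30, 15:30–16:30.
Oren ∩ Mina ∩ Tomás: 09:30–10:00, 15:30–16:30.
Oren ∩ Mina ∩ Tomás ∩ Alice: 09:30–10:00.
Windows ≥ 30 min: 09:30–10:00.
Latest start in the last window 09:30–10:00 is 10:00 − 30 min = 09:30.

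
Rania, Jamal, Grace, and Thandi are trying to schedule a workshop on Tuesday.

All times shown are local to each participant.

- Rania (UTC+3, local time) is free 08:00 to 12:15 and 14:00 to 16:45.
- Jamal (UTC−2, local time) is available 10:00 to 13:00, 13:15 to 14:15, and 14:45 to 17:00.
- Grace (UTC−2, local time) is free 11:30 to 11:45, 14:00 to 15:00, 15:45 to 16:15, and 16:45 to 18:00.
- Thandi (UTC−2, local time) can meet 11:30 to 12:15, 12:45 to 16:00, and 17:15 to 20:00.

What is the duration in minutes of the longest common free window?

Rania → UTC: 05:00–09:15, 11:00–13:45.
Jamal → UTC: 12:00–15:00, 15:15–16:15, 16:45–19:00.
Grace → UTC: 13:30–13:45, 16:00–17:00, 17:45–18:15, 18:45–20:00.
Thandi → UTC: 13:30–14:15, 14:45–18:00, 19:15–22:00.
Rania ∩ Jamal: 12:00–13:45.
Rania ∩ Jamal ∩ Grace: 13:30–13:45.
Rania ∩ Jamal ∩ Grace ∩ Thandi: 13:30–13:45.
Single common window of 15 minutes.

15 minutes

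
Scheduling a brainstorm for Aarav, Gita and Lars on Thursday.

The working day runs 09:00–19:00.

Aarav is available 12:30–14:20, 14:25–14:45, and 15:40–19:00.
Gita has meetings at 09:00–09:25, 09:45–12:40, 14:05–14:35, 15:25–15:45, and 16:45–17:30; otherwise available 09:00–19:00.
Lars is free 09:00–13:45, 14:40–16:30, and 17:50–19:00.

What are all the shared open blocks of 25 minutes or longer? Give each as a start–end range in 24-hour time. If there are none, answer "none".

12:40–13:45, 15:45–16:30, 17:50–19:00

Gita free within 09:00–19:00: 09:25–09:45, 12:40–14:05, 14:35–15:25, 15:45–16:45, 17:30–19:00.
Aarav ∩ Gita: 12:40–14:05, 14:35–14:45, 15:45–16:45, 17:30–19:00.
Aarav ∩ Gita ∩ Lars: 12:40–13:45, 14:40–14:45, 15:45–16:30, 17:50–19:00.
Windows ≥ 25 min: 12:40–13:45, 15:45–16:30, 17:50–19:00.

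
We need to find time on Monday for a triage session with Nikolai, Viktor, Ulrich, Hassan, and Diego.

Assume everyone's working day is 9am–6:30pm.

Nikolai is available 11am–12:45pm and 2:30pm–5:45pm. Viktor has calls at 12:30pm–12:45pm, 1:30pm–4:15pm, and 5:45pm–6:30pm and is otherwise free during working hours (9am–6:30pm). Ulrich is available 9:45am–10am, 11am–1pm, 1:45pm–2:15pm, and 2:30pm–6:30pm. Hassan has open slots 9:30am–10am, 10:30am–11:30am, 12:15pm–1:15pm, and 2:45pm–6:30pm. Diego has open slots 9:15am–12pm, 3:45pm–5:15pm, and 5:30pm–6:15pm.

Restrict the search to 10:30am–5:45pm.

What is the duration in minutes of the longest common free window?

Viktor free within 09:00–18:30: 09:00–12:30, 12:45–13:30, 16:15–17:45.
Nikolai ∩ Viktor: 11:00–12:30, 16:15–17:45.
Nikolai ∩ Viktor ∩ Ulrich: 11:00–12:30, 16:15–17:45.
Nikolai ∩ Viktor ∩ Ulrich ∩ Hassan: 11:00–11:30, 12:15–12:30, 16:15–17:45.
Nikolai ∩ Viktor ∩ Ulrich ∩ Hassan ∩ Diego: 11:00–11:30, 16:15–17:15, 17:30–17:45.
Restricted to 10:30–17:45: 11:00–11:30, 16:15–17:15, 17:30–17:45.
Common window lengths: 30, 60, 15 min; longest is 60.

60 minutes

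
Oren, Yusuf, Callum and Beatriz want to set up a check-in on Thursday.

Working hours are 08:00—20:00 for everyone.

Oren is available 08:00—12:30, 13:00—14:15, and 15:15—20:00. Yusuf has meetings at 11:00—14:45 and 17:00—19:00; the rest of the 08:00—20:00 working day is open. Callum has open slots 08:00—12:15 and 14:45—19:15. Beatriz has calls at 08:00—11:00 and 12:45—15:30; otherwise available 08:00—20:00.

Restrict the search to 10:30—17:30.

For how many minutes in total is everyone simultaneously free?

90 minutes

Yusuf free within 08:00–20:00: 08:00–11:00, 14:45–17:00, 19:00–20:00.
Beatriz free within 08:00–20:00: 11:00–12:45, 15:30–20:00.
Oren ∩ Yusuf: 08:00–11:00, 15:15–17:00, 19:00–20:00.
Oren ∩ Yusuf ∩ Callum: 08:00–11:00, 15:15–17:00, 19:00–19:15.
Oren ∩ Yusuf ∩ Callum ∩ Beatriz: 15:30–17:00, 19:00–19:15.
Restricted to 10:30–17:30: 15:30–17:00.
Total common minutes: 90.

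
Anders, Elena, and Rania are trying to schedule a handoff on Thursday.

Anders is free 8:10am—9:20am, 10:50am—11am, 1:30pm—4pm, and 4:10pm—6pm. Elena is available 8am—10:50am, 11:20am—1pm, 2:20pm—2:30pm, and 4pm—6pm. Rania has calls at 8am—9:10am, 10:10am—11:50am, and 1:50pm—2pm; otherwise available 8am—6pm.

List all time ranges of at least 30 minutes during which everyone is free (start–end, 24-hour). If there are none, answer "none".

16:10–18:00

Rania free within 08:00–18:00: 09:10–10:10, 11:50–13:50, 14:00–18:00.
Anders ∩ Elena: 08:10–09:20, 14:20–14:30, 16:10–18:00.
Anders ∩ Elena ∩ Rania: 09:10–09:20, 14:20–14:30, 16:10–18:00.
Windows ≥ 30 min: 16:10–18:00.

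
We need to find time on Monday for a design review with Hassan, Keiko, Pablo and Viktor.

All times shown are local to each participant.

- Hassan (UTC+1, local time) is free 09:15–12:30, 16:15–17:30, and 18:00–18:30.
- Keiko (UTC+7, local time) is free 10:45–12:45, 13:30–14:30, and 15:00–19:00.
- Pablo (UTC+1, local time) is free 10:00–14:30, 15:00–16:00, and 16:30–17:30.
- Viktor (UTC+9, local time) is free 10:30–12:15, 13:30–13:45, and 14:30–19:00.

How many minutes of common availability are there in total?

60 minutes

Hassan → UTC: 08:15–11:30, 15:15–16:30, 17:00–17:30.
Keiko → UTC: 03:45–05:45, 06:30–07:30, 08:00–12:00.
Pablo → UTC: 09:00–13:30, 14:00–15:00, 15:30–16:30.
Viktor → UTC: 01:30–03:15, 04:30–04:45, 05:30–10:00.
Hassan ∩ Keiko: 08:15–11:30.
Hassan ∩ Keiko ∩ Pablo: 09:00–11:30.
Hassan ∩ Keiko ∩ Pablo ∩ Viktor: 09:00–10:00.
Total common minutes: 60.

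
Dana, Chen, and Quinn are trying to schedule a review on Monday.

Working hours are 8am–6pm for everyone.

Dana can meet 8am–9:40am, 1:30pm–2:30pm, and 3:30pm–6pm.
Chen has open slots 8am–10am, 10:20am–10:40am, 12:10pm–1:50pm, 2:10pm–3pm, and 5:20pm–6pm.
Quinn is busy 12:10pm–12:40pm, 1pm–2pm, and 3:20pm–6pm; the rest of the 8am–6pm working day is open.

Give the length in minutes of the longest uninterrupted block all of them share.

Quinn free within 08:00–18:00: 08:00–12:10, 12:40–13:00, 14:00–15:20.
Dana ∩ Chen: 08:00–09:40, 13:30–13:50, 14:10–14:30, 17:20–18:00.
Dana ∩ Chen ∩ Quinn: 08:00–09:40, 14:10–14:30.
Common window lengths: 100, 20 min; longest is 100.

100 minutes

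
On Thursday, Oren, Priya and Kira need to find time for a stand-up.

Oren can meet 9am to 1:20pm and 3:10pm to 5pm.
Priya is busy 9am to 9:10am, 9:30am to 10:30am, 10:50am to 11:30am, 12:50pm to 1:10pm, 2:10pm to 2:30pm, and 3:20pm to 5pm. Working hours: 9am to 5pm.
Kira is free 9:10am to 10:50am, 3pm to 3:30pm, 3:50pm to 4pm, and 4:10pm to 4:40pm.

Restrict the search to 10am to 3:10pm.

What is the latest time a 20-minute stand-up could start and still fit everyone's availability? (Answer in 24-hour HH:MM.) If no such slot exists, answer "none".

10:30

Priya free within 09:00–17:00: 09:10–09:30, 10:30–10:50, 11:30–12:50, 13:10–14:10, 14:30–15:20.
Oren ∩ Priya: 09:10–09:30, 10:30–10:50, 11:30–12:50, 13:10–13:20, 15:10–15:20.
Oren ∩ Priya ∩ Kira: 09:10–09:30, 10:30–10:50, 15:10–15:20.
Restricted to 10:00–15:10: 10:30–10:50.
Windows ≥ 20 min: 10:30–10:50.
Latest start in the last window 10:30–10:50 is 10:50 − 20 min = 10:30.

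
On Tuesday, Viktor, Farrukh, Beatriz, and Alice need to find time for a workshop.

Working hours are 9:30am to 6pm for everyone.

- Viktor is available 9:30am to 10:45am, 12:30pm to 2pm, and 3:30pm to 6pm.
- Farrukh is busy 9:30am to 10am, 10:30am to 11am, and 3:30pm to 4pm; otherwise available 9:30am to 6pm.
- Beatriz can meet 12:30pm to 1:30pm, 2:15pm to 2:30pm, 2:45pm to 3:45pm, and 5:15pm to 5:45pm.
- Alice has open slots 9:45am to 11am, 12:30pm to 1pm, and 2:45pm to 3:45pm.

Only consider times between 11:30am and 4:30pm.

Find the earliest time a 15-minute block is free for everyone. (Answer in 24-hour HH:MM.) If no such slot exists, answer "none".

12:30

Farrukh free within 09:30–18:00: 10:00–10:30, 11:00–15:30, 16:00–18:00.
Viktor ∩ Farrukh: 10:00–10:30, 12:30–14:00, 16:00–18:00.
Viktor ∩ Farrukh ∩ Beatriz: 12:30–13:30, 17:15–17:45.
Viktor ∩ Farrukh ∩ Beatriz ∩ Alice: 12:30–13:00.
Restricted to 11:30–16:30: 12:30–13:00.
Windows ≥ 15 min: 12:30–13:00.
Earliest such window starts at 12:30.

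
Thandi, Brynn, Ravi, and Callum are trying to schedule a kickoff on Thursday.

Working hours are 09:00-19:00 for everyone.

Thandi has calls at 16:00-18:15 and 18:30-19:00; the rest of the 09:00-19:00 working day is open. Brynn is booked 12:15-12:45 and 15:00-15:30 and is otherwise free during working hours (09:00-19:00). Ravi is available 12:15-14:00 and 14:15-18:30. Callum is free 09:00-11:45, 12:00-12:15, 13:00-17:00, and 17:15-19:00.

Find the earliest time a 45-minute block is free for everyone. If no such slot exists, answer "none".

Thandi free within 09:00–19:00: 09:00–16:00, 18:15–18:30.
Brynn free within 09:00–19:00: 09:00–12:15, 12:45–15:00, 15:30–19:00.
Thandi ∩ Brynn: 09:00–12:15, 12:45–15:00, 15:30–16:00, 18:15–18:30.
Thandi ∩ Brynn ∩ Ravi: 12:45–14:00, 14:15–15:00, 15:30–16:00, 18:15–18:30.
Thandi ∩ Brynn ∩ Ravi ∩ Callum: 13:00–14:00, 14:15–15:00, 15:30–16:00, 18:15–18:30.
Windows ≥ 45 min: 13:00–14:00, 14:15–15:00.
Earliest such window starts at 13:00.

13:00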